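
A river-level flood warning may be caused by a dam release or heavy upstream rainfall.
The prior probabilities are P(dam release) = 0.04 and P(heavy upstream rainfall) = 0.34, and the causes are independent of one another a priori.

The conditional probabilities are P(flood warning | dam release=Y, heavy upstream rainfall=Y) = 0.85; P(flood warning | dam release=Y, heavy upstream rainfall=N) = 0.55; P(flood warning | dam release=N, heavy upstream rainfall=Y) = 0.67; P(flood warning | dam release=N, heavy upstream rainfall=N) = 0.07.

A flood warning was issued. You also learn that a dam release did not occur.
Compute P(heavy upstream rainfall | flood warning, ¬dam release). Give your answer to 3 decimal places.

Sum P(flood warning|·) weighted by the priors over both values of heavy upstream rainfall:
  P(flood warning | ¬dam release) = 0.07·0.66 + 0.67·0.34
        = 0.046200 + 0.227800 = 0.274000
Keeping only the heavy upstream rainfall-present terms gives 0.227800, so
  P(heavy upstream rainfall | flood warning, ¬dam release) = 0.227800 / 0.274000 ≈ 0.831

P(heavy upstream rainfall | flood warning, ¬dam release) ≈ 0.831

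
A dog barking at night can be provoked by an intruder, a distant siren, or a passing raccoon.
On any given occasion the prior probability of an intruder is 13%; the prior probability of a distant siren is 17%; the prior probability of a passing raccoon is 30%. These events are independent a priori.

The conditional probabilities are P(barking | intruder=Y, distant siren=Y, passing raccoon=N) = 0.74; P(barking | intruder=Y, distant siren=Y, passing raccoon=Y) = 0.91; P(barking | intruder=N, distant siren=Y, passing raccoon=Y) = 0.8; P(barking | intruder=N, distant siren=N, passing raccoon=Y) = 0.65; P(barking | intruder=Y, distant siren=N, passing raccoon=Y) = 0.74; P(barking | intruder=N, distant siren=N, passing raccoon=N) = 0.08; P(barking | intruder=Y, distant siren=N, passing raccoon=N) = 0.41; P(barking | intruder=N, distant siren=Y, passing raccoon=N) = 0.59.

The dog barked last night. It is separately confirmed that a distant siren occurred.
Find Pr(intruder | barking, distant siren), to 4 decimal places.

For the numerator, keep only intruder=true terms: 0.067340 + 0.035490 = 0.102830
The normalizing constant is 0.59×0.87×0.7 + 0.8×0.87×0.3 + 0.74×0.13×0.7 + 0.91×0.13×0.3 = 0.670940
P(intruder | barking, distant siren) = 0.102830/0.670940 ≈ 0.1533

Pr(intruder | barking, distant siren) ≈ 0.1533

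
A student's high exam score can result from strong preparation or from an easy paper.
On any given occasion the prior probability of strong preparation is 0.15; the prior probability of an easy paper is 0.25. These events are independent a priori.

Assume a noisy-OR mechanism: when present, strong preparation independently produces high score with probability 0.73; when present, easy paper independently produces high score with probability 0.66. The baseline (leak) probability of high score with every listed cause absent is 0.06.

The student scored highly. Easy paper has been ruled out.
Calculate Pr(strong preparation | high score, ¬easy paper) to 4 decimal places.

Pr(strong preparation | high score, ¬easy paper) ≈ 0.6870

Under noisy-OR, P(high score | causes) = 1 − (1−0.06)·∏(1−qᵢ) over the active causes.
P(high score | ¬easy paper) = 0.06×0.85 + 0.7462×0.15 = 0.051000 + 0.111930 = 0.162930
The strong preparation-present share is 0.7462×0.15 = 0.111930.
So P(strong preparation | high score, ¬easy paper) = 0.111930/0.162930 ≈ 0.6870.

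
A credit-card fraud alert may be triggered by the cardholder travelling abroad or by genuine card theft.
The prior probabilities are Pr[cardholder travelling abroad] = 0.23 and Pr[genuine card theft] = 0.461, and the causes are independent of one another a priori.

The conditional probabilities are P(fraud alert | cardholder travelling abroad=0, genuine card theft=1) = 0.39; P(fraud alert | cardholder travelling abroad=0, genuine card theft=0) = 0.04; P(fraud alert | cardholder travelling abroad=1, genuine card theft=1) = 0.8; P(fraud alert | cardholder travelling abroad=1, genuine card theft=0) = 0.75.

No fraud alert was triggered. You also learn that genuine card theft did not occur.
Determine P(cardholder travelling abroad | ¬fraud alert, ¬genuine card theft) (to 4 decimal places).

P(cardholder travelling abroad | ¬fraud alert, ¬genuine card theft) ≈ 0.0722

For the numerator, keep only cardholder travelling abroad=true terms: 0.25·0.23 = 0.057500
The normalizing constant is 0.96·0.77 + 0.25·0.23 = 0.796700
Posterior = 0.057500 / 0.796700 ≈ 0.0722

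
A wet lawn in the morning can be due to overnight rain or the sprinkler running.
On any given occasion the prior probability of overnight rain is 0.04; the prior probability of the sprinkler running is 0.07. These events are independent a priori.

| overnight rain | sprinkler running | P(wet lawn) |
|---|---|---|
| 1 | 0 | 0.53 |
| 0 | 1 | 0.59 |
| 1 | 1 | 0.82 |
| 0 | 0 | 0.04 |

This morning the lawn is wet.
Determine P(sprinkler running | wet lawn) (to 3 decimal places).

P(wet lawn) = 0.04·0.96·0.93 + 0.59·0.96·0.07 + 0.53·0.04·0.93 + 0.82·0.04·0.07 = 0.035712 + 0.039648 + 0.019716 + 0.002296 = 0.097372
Restricting to configurations with sprinkler running present: 0.039648 + 0.002296 = 0.041944.
P(sprinkler running | wet lawn) = 0.041944 / 0.097372 ≈ 0.431

P(sprinkler running | wet lawn) ≈ 0.431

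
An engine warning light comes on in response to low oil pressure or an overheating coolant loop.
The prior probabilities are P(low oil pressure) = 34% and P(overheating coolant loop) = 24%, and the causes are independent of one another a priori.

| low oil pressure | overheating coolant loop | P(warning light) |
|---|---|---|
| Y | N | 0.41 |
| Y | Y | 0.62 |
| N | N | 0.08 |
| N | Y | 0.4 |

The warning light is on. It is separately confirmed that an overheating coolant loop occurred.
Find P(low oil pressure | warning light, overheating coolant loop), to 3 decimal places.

P(low oil pressure | warning light, overheating coolant loop) ≈ 0.444

Weight on low oil pressure=true, given the evidence: 0.62·0.34 = 0.210800
Denominator P(warning light | overheating coolant loop): 0.4·0.66 + 0.62·0.34 = 0.474800
P(low oil pressure | warning light, overheating coolant loop) = 0.210800/0.474800 ≈ 0.444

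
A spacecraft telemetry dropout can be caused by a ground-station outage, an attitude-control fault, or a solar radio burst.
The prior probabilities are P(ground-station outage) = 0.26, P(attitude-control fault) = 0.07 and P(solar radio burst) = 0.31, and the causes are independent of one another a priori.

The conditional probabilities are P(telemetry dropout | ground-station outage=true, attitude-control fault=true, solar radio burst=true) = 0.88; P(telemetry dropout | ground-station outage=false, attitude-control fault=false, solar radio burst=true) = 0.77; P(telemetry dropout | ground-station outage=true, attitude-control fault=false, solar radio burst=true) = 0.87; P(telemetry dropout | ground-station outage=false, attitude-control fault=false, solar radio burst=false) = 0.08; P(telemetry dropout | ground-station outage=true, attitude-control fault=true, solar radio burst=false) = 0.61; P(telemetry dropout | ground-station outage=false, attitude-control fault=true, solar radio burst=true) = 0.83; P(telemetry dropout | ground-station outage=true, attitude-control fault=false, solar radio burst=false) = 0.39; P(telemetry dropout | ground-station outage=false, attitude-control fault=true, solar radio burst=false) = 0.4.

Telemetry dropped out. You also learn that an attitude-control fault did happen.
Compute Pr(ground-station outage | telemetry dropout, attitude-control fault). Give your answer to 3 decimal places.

Numerator (weight on configurations with ground-station outage): 0.109434 + 0.070928 = 0.180362
Normalizer over all consistent configurations: 0.4×0.74×0.69 + 0.83×0.74×0.31 + 0.61×0.26×0.69 + 0.88×0.26×0.31 = 0.575004
Posterior = 0.180362 / 0.575004 ≈ 0.314

Pr(ground-station outage | telemetry dropout, attitude-control fault) ≈ 0.314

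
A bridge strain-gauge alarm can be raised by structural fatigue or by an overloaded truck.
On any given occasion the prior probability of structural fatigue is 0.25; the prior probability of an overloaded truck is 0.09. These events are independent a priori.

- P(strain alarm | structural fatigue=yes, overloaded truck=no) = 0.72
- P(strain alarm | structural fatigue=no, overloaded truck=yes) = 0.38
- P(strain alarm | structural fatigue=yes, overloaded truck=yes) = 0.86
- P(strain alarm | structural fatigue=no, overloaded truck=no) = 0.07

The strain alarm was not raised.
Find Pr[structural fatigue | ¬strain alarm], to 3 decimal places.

Sum P(¬strain alarm|·) weighted by the priors over the 4 (structural fatigue, overloaded truck) configurations:
  P(¬strain alarm) = 0.93×0.75×0.91 + 0.62×0.75×0.09 + 0.28×0.25×0.91 + 0.14×0.25×0.09
        = 0.634725 + 0.041850 + 0.063700 + 0.003150 = 0.743425
Keeping only the structural fatigue-present terms gives 0.066850, so
  P(structural fatigue | ¬strain alarm) = 0.066850 / 0.743425 ≈ 0.090

Pr[structural fatigue | ¬strain alarm] ≈ 0.090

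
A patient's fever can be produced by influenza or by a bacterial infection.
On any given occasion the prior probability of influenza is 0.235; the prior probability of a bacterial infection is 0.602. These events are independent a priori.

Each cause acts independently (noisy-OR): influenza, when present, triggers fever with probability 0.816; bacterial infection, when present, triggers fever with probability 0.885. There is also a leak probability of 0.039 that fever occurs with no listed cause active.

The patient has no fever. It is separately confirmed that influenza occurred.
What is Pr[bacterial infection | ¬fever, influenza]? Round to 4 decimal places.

Pr[bacterial infection | ¬fever, influenza] ≈ 0.1482

Under noisy-OR, P(fever | causes) = 1 − (1−0.039)·∏(1−qᵢ) over the active causes.
P(¬fever | influenza) = 0.176824*0.398 + 0.020335*0.602 = 0.070376 + 0.012242 = 0.082618
The bacterial infection-present share is 0.020335*0.602 = 0.012242.
Hence the posterior is 0.012242/0.082618 ≈ 0.1482.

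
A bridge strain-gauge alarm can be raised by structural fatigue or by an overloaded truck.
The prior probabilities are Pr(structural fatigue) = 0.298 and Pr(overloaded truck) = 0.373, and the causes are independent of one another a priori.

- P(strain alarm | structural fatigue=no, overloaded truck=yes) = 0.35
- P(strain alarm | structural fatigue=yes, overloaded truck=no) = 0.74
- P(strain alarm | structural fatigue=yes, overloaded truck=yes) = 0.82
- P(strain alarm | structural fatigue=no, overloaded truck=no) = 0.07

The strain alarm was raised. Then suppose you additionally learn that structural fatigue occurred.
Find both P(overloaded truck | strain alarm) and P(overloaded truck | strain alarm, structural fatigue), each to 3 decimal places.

P(overloaded truck | strain alarm) ≈ 0.519; P(overloaded truck | strain alarm, structural fatigue) ≈ 0.397

P(strain alarm) = 0.07·0.702·0.627 + 0.35·0.702·0.373 + 0.74·0.298·0.627 + 0.82·0.298·0.373 = 0.030811 + 0.091646 + 0.138266 + 0.091146 = 0.351869
Restricting to configurations with overloaded truck present: 0.091646 + 0.091146 = 0.182792.
So P(overloaded truck | strain alarm) = 0.182792/0.351869 ≈ 0.519.

With the extra evidence:
Enumerate both values of overloaded truck and weight by the priors:
  P(strain alarm | structural fatigue) = 0.74*0.627 + 0.82*0.373
        = 0.463980 + 0.305860 = 0.769840
Keeping only the overloaded truck-present terms gives 0.305860, so
  P(overloaded truck | strain alarm, structural fatigue) = 0.305860 / 0.769840 ≈ 0.397
The drop from 0.519 to 0.397 is the explaining-away (discounting) effect.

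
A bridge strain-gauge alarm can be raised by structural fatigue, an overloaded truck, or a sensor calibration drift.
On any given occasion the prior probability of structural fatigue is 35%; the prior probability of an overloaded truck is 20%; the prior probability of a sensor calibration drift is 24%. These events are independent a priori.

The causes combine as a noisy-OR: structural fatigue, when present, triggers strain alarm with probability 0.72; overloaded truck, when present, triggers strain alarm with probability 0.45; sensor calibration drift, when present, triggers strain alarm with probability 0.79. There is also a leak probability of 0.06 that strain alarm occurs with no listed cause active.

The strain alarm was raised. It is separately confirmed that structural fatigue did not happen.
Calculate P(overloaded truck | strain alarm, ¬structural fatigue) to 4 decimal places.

P(overloaded truck | strain alarm, ¬structural fatigue) ≈ 0.3788

Under noisy-OR, P(strain alarm | causes) = 1 − (1−0.06)·∏(1−qᵢ) over the active causes.
By total probability over the 4 (overloaded truck, sensor calibration drift) configurations:
  P(strain alarm | ¬structural fatigue) = 0.06*0.8*0.76 + 0.8026*0.8*0.24 + 0.483*0.2*0.76 + 0.89143*0.2*0.24
        = 0.036480 + 0.154099 + 0.073416 + 0.042789 = 0.306784
Keeping only the overloaded truck-present terms gives 0.116205, so
  P(overloaded truck | strain alarm, ¬structural fatigue) = 0.116205 / 0.306784 ≈ 0.3788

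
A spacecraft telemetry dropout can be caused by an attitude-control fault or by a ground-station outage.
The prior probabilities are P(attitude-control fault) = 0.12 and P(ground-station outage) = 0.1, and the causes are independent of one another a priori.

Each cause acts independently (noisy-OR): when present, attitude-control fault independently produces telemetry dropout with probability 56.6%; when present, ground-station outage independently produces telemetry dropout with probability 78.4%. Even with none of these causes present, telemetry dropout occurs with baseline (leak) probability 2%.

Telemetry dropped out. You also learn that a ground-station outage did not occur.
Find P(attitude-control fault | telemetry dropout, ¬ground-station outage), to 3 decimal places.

Under noisy-OR, P(telemetry dropout | causes) = 1 − (1−0.02)·∏(1−qᵢ) over the active causes.
Numerator (weight on configurations with attitude-control fault): 0.57468*0.12 = 0.068962
Denominator P(telemetry dropout | ¬ground-station outage): 0.02*0.88 + 0.57468*0.12 = 0.086562
P(attitude-control fault | telemetry dropout, ¬ground-station outage) = 0.068962/0.086562 ≈ 0.797

P(attitude-control fault | telemetry dropout, ¬ground-station outage) ≈ 0.797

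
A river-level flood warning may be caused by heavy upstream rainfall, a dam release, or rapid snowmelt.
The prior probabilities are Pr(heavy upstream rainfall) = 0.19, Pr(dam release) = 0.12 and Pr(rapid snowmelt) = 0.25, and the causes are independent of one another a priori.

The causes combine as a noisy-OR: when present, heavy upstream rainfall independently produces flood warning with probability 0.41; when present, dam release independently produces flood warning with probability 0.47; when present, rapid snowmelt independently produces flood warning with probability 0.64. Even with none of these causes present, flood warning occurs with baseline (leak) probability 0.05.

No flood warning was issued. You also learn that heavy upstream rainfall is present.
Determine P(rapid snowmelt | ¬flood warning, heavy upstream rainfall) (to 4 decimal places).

P(rapid snowmelt | ¬flood warning, heavy upstream rainfall) ≈ 0.1071

Under noisy-OR, P(flood warning | causes) = 1 − (1−0.05)·∏(1−qᵢ) over the active causes.
P(¬flood warning | heavy upstream rainfall) = 0.5605×0.88×0.75 + 0.20178×0.88×0.25 + 0.297065×0.12×0.75 + 0.106943×0.12×0.25 = 0.369930 + 0.044392 + 0.026736 + 0.003208 = 0.444266
The rapid snowmelt-present share is 0.044392 + 0.003208 = 0.047600.
P(rapid snowmelt | ¬flood warning, heavy upstream rainfall) = 0.047600 / 0.444266 ≈ 0.1071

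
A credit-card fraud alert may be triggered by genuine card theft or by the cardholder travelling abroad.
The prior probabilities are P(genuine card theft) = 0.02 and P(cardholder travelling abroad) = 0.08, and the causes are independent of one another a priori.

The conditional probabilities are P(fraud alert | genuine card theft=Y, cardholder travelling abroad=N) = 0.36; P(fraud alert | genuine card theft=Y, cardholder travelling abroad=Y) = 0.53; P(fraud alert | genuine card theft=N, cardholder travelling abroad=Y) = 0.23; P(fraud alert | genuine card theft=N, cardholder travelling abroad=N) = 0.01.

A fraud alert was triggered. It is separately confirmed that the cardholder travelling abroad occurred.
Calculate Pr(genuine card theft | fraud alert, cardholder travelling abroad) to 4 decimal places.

Pr(genuine card theft | fraud alert, cardholder travelling abroad) ≈ 0.0449

Sum P(fraud alert|·) weighted by the priors over both values of genuine card theft:
  P(fraud alert | cardholder travelling abroad) = 0.23*0.98 + 0.53*0.02
        = 0.225400 + 0.010600 = 0.236000
The terms with genuine card theft present sum to 0.010600, so
  P(genuine card theft | fraud alert, cardholder travelling abroad) = 0.010600 / 0.236000 ≈ 0.0449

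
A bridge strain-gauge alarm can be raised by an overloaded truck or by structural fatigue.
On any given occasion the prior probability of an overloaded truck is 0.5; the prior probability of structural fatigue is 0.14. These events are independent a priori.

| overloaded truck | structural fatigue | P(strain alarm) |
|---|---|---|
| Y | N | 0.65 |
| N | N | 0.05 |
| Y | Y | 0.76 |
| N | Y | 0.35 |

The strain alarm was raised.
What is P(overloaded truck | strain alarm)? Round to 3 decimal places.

P(overloaded truck | strain alarm) ≈ 0.879

Enumerate the 4 (overloaded truck, structural fatigue) configurations and weight by the priors:
  P(strain alarm) = 0.05×0.5×0.86 + 0.35×0.5×0.14 + 0.65×0.5×0.86 + 0.76×0.5×0.14
        = 0.021500 + 0.024500 + 0.279500 + 0.053200 = 0.378700
Configurations with overloaded truck contribute 0.332700, so
  P(overloaded truck | strain alarm) = 0.332700 / 0.378700 ≈ 0.879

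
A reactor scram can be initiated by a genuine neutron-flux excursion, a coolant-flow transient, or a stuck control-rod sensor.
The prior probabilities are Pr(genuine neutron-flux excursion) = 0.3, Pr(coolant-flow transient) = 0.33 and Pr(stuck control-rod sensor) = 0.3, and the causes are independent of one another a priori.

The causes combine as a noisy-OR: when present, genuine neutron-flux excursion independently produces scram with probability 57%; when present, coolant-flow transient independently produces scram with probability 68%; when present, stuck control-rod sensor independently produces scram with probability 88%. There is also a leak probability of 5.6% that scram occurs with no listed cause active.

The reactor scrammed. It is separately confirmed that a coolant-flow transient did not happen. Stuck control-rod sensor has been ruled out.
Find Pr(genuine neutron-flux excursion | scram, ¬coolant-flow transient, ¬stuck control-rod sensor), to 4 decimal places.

Under noisy-OR, P(scram | causes) = 1 − (1−0.056)·∏(1−qᵢ) over the active causes.
Sum P(scram|·) weighted by the priors over both values of genuine neutron-flux excursion:
  P(scram | ¬coolant-flow transient, ¬stuck control-rod sensor) = 0.056*0.7 + 0.59408*0.3
        = 0.039200 + 0.178224 = 0.217424
Keeping only the genuine neutron-flux excursion-present terms gives 0.178224, so
  P(genuine neutron-flux excursion | scram, ¬coolant-flow transient, ¬stuck control-rod sensor) = 0.178224 / 0.217424 ≈ 0.8197

Pr(genuine neutron-flux excursion | scram, ¬coolant-flow transient, ¬stuck control-rod sensor) ≈ 0.8197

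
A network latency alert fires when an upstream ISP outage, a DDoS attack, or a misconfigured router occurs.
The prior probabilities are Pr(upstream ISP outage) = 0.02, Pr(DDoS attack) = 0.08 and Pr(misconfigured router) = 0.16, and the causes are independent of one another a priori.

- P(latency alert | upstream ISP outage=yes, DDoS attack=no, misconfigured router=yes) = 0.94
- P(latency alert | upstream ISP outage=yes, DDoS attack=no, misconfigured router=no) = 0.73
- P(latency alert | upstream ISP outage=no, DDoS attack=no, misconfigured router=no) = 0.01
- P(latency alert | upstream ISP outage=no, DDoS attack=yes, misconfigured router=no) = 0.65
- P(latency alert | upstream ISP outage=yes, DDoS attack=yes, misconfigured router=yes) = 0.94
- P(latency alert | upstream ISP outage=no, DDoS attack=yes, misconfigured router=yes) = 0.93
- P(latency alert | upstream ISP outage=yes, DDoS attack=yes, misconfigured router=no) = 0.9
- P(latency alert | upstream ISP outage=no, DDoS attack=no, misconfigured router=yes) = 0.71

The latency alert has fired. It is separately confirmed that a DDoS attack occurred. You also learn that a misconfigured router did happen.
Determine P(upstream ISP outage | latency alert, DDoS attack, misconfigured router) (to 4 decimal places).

Enumerate both values of upstream ISP outage and weight by the priors:
  P(latency alert | DDoS attack, misconfigured router) = 0.93×0.98 + 0.94×0.02
        = 0.911400 + 0.018800 = 0.930200
The terms with upstream ISP outage present sum to 0.018800, so
  P(upstream ISP outage | latency alert, DDoS attack, misconfigured router) = 0.018800 / 0.930200 ≈ 0.0202

P(upstream ISP outage | latency alert, DDoS attack, misconfigured router) ≈ 0.0202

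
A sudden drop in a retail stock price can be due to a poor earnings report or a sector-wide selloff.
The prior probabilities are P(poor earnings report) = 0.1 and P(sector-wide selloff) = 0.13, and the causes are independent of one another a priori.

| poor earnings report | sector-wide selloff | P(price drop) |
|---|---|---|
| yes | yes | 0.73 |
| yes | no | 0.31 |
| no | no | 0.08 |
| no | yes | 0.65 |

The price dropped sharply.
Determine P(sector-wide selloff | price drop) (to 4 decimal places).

For the numerator, keep only sector-wide selloff=true terms: 0.076050 + 0.009490 = 0.085540
Denominator P(price drop): 0.08*0.9*0.87 + 0.65*0.9*0.13 + 0.31*0.1*0.87 + 0.73*0.1*0.13 = 0.175150
Posterior = 0.085540 / 0.175150 ≈ 0.4884

P(sector-wide selloff | price drop) ≈ 0.4884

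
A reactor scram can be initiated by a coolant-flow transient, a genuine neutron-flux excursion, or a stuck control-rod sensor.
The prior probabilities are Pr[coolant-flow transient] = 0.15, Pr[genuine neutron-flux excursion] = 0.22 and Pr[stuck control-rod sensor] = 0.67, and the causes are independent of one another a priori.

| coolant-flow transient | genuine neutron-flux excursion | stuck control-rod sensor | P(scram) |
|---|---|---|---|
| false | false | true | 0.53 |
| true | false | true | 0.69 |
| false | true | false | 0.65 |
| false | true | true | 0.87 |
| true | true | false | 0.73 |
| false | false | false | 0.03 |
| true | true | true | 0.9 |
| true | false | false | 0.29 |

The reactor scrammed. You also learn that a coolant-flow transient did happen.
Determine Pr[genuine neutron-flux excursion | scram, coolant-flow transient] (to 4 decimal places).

By total probability over the 4 (genuine neutron-flux excursion, stuck control-rod sensor) configurations:
  P(scram | coolant-flow transient) = 0.29×0.78×0.33 + 0.69×0.78×0.67 + 0.73×0.22×0.33 + 0.9×0.22×0.67
        = 0.074646 + 0.360594 + 0.052998 + 0.132660 = 0.620898
Configurations with genuine neutron-flux excursion contribute 0.185658, so
  P(genuine neutron-flux excursion | scram, coolant-flow transient) = 0.185658 / 0.620898 ≈ 0.2990

Pr[genuine neutron-flux excursion | scram, coolant-flow transient] ≈ 0.2990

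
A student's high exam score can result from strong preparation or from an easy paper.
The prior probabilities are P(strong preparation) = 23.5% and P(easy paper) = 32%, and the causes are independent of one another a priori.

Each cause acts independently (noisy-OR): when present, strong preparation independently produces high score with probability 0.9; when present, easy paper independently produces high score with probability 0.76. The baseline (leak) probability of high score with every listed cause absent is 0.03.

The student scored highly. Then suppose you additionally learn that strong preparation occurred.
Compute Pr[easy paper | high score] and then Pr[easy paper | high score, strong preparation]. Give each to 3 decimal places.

Under noisy-OR, P(high score | causes) = 1 − (1−0.03)·∏(1−qᵢ) over the active causes.
P(high score) = 0.03×0.765×0.68 + 0.7672×0.765×0.32 + 0.903×0.235×0.68 + 0.97672×0.235×0.32 = 0.015606 + 0.187811 + 0.144299 + 0.073449 = 0.421165
The easy paper-present share is 0.187811 + 0.073449 = 0.261260.
P(easy paper | high score) = 0.261260 / 0.421165 ≈ 0.620

Now condition on the additional information:
For the numerator, keep only easy paper=true terms: 0.97672×0.32 = 0.312550
Normalizer over all consistent configurations: 0.903×0.68 + 0.97672×0.32 = 0.926590
Posterior = 0.312550 / 0.926590 ≈ 0.337

Pr[easy paper | high score] ≈ 0.620; Pr[easy paper | high score, strong preparation] ≈ 0.337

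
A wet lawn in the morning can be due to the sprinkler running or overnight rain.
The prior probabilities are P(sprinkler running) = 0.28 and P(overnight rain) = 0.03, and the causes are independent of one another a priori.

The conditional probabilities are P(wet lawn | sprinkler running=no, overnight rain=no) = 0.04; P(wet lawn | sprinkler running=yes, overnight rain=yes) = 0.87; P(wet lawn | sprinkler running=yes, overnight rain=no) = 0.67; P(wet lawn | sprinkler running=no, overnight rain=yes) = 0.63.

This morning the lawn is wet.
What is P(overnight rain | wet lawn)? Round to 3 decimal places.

P(overnight rain | wet lawn) ≈ 0.091

Numerator (weight on configurations with overnight rain): 0.013608 + 0.007308 = 0.020916
Normalizer over all consistent configurations: 0.04·0.72·0.97 + 0.63·0.72·0.03 + 0.67·0.28·0.97 + 0.87·0.28·0.03 = 0.230824
Posterior = 0.020916 / 0.230824 ≈ 0.091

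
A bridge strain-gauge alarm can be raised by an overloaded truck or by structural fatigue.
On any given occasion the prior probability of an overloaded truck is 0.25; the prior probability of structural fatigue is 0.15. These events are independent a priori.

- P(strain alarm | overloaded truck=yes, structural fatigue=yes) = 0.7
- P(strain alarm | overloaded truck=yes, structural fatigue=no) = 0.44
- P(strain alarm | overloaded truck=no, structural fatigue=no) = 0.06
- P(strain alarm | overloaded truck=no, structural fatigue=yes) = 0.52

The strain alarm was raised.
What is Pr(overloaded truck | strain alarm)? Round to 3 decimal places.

For the numerator, keep only overloaded truck=true terms: 0.093500 + 0.026250 = 0.119750
The normalizing constant is 0.06×0.75×0.85 + 0.52×0.75×0.15 + 0.44×0.25×0.85 + 0.7×0.25×0.15 = 0.216500
P(overloaded truck | strain alarm) = 0.119750/0.216500 ≈ 0.553

Pr(overloaded truck | strain alarm) ≈ 0.553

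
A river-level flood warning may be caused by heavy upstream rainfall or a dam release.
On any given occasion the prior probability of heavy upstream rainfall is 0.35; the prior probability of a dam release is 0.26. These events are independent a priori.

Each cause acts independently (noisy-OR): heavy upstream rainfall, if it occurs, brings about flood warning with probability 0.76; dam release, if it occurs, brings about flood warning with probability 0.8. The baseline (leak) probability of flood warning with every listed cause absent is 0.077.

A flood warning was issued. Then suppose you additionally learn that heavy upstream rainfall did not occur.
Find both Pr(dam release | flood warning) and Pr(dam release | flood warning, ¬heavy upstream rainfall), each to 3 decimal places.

Under noisy-OR, P(flood warning | causes) = 1 − (1−0.077)·∏(1−qᵢ) over the active causes.
Weight on dam release=true, given the evidence: 0.137803 + 0.086968 = 0.224771
Normalizer over all consistent configurations: 0.077·0.65·0.74 + 0.8154·0.65·0.26 + 0.77848·0.35·0.74 + 0.955696·0.35·0.26 = 0.463434
Posterior = 0.224771 / 0.463434 ≈ 0.485

With the extra evidence:
P(flood warning | ¬heavy upstream rainfall) = 0.077·0.74 + 0.8154·0.26 = 0.056980 + 0.212004 = 0.268984
The dam release-present share is 0.8154·0.26 = 0.212004.
Hence the posterior is 0.212004/0.268984 ≈ 0.788.

Pr(dam release | flood warning) ≈ 0.485; Pr(dam release | flood warning, ¬heavy upstream rainfall) ≈ 0.788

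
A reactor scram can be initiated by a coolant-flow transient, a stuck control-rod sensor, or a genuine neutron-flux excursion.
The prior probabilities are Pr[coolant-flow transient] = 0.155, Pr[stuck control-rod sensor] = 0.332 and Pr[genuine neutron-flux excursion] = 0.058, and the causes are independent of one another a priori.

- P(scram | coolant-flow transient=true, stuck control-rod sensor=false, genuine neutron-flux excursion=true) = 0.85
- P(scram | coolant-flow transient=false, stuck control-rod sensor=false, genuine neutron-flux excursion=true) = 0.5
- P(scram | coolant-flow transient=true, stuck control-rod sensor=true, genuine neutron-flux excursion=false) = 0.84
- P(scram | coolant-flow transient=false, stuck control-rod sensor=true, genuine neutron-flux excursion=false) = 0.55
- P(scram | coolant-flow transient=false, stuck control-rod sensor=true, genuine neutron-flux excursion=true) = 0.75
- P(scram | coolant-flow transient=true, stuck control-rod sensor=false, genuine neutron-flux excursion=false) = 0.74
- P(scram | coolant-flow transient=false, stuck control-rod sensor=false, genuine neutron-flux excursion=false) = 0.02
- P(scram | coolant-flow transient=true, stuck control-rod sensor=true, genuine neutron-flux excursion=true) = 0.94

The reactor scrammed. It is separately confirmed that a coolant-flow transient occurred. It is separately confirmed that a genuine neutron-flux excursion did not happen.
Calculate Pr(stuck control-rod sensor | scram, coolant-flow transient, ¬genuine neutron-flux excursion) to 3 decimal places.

Pr(stuck control-rod sensor | scram, coolant-flow transient, ¬genuine neutron-flux excursion) ≈ 0.361

Enumerate both values of stuck control-rod sensor and weight by the priors:
  P(scram | coolant-flow transient, ¬genuine neutron-flux excursion) = 0.74×0.668 + 0.84×0.332
        = 0.494320 + 0.278880 = 0.773200
Keeping only the stuck control-rod sensor-present terms gives 0.278880, so
  P(stuck control-rod sensor | scram, coolant-flow transient, ¬genuine neutron-flux excursion) = 0.278880 / 0.773200 ≈ 0.361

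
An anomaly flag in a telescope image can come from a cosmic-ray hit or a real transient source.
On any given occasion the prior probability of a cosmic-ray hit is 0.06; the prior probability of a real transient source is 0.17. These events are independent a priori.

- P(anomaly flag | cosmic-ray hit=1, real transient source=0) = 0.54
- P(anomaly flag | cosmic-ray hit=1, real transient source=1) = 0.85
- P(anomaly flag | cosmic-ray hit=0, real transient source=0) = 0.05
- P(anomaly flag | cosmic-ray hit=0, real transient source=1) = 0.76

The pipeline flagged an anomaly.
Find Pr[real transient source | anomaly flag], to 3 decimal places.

By total probability over the 4 (cosmic-ray hit, real transient source) configurations:
  P(anomaly flag) = 0.05·0.94·0.83 + 0.76·0.94·0.17 + 0.54·0.06·0.83 + 0.85·0.06·0.17
        = 0.039010 + 0.121448 + 0.026892 + 0.008670 = 0.196020
Configurations with real transient source contribute 0.130118, so
  P(real transient source | anomaly flag) = 0.130118 / 0.196020 ≈ 0.664

Pr[real transient source | anomaly flag] ≈ 0.664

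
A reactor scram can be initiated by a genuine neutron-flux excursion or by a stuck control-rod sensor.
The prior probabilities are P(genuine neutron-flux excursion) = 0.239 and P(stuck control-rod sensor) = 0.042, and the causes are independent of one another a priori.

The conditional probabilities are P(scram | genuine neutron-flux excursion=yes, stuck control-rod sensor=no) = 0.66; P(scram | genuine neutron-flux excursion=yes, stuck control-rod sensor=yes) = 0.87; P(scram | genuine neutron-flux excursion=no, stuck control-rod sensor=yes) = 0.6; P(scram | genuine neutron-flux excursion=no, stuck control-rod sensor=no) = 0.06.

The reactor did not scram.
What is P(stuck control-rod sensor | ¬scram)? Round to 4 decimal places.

By total probability over the 4 (genuine neutron-flux excursion, stuck control-rod sensor) configurations:
  P(¬scram) = 0.94*0.761*0.958 + 0.4*0.761*0.042 + 0.34*0.239*0.958 + 0.13*0.239*0.042
        = 0.685296 + 0.012785 + 0.077847 + 0.001305 = 0.777233
Configurations with stuck control-rod sensor contribute 0.014090, so
  P(stuck control-rod sensor | ¬scram) = 0.014090 / 0.777233 ≈ 0.0181

P(stuck control-rod sensor | ¬scram) ≈ 0.0181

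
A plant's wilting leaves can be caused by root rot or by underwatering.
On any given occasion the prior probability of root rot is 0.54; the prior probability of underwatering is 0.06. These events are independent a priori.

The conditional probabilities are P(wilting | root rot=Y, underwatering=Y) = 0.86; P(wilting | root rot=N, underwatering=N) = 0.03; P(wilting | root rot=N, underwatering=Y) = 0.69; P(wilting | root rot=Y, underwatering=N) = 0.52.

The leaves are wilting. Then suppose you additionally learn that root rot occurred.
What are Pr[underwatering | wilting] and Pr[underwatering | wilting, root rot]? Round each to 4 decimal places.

Pr[underwatering | wilting] ≈ 0.1449; Pr[underwatering | wilting, root rot] ≈ 0.0955

P(wilting) = 0.03×0.46×0.94 + 0.69×0.46×0.06 + 0.52×0.54×0.94 + 0.86×0.54×0.06 = 0.012972 + 0.019044 + 0.263952 + 0.027864 = 0.323832
Restricting to configurations with underwatering present: 0.019044 + 0.027864 = 0.046908.
So P(underwatering | wilting) = 0.046908/0.323832 ≈ 0.1449.

Now condition on the additional information:
Weight on underwatering=true, given the evidence: 0.86*0.06 = 0.051600
Denominator P(wilting | root rot): 0.52*0.94 + 0.86*0.06 = 0.540400
P(underwatering | wilting, root rot) = 0.051600/0.540400 ≈ 0.0955
This is intercausal reasoning (explaining away): once root rot accounts for the wilting, underwatering becomes less likely.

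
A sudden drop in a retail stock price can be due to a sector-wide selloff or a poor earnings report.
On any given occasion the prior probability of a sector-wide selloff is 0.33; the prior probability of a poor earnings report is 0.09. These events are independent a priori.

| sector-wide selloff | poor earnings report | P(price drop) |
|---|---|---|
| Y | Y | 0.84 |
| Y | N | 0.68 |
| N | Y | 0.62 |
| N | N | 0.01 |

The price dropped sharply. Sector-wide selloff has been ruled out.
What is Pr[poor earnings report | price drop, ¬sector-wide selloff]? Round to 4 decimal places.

Weight on poor earnings report=true, given the evidence: 0.62·0.09 = 0.055800
The normalizing constant is 0.01·0.91 + 0.62·0.09 = 0.064900
Posterior = 0.055800 / 0.064900 ≈ 0.8598

Pr[poor earnings report | price drop, ¬sector-wide selloff] ≈ 0.8598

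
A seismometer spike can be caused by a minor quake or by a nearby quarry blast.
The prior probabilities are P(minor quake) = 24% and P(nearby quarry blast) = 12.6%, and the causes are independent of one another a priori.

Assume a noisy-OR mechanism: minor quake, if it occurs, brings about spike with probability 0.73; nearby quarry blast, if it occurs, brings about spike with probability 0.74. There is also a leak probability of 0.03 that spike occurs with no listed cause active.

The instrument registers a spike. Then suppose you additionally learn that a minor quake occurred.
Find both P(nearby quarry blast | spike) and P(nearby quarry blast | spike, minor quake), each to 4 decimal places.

P(nearby quarry blast | spike) ≈ 0.3635; P(nearby quarry blast | spike, minor quake) ≈ 0.1540

Under noisy-OR, P(spike | causes) = 1 − (1−0.03)·∏(1−qᵢ) over the active causes.
Sum P(spike|·) weighted by the priors over the 4 (minor quake, nearby quarry blast) configurations:
  P(spike) = 0.03·0.76·0.874 + 0.7478·0.76·0.126 + 0.7381·0.24·0.874 + 0.931906·0.24·0.126
        = 0.019927 + 0.071609 + 0.154824 + 0.028181 = 0.274541
The terms with nearby quarry blast present sum to 0.099790, so
  P(nearby quarry blast | spike) = 0.099790 / 0.274541 ≈ 0.3635

With the extra evidence:
Weight on nearby quarry blast=true, given the evidence: 0.931906×0.126 = 0.117420
Denominator P(spike | minor quake): 0.7381×0.874 + 0.931906×0.126 = 0.762519
P(nearby quarry blast | spike, minor quake) = 0.117420/0.762519 ≈ 0.1540
— minor quake explains away the evidence for nearby quarry blast.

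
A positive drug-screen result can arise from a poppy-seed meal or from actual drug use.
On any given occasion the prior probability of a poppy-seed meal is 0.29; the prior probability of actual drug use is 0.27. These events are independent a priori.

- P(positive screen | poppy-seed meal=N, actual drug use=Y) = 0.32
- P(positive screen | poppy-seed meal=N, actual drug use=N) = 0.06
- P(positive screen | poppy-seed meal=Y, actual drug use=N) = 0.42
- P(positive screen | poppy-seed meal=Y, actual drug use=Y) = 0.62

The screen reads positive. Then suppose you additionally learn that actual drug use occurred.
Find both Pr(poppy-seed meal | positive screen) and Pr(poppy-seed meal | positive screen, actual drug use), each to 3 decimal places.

Pr(poppy-seed meal | positive screen) ≈ 0.598; Pr(poppy-seed meal | positive screen, actual drug use) ≈ 0.442

Numerator (weight on configurations with poppy-seed meal): 0.088914 + 0.048546 = 0.137460
The normalizing constant is 0.06*0.71*0.73 + 0.32*0.71*0.27 + 0.42*0.29*0.73 + 0.62*0.29*0.27 = 0.229902
Posterior = 0.137460 / 0.229902 ≈ 0.598

With the extra evidence:
Sum P(positive screen|·) weighted by the priors over both values of poppy-seed meal:
  P(positive screen | actual drug use) = 0.32×0.71 + 0.62×0.29
        = 0.227200 + 0.179800 = 0.407000
Keeping only the poppy-seed meal-present terms gives 0.179800, so
  P(poppy-seed meal | positive screen, actual drug use) = 0.179800 / 0.407000 ≈ 0.442
The drop from 0.598 to 0.442 is the explaining-away (discounting) effect.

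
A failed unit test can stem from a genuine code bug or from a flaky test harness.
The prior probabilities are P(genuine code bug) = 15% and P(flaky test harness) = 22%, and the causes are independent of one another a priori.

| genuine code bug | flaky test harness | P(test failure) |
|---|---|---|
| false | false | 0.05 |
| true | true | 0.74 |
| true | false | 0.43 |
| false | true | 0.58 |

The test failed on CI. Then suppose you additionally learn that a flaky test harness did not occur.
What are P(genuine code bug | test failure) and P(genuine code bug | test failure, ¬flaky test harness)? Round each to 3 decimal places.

P(test failure) = 0.05*0.85*0.78 + 0.58*0.85*0.22 + 0.43*0.15*0.78 + 0.74*0.15*0.22 = 0.033150 + 0.108460 + 0.050310 + 0.024420 = 0.216340
Restricting to configurations with genuine code bug present: 0.050310 + 0.024420 = 0.074730.
So P(genuine code bug | test failure) = 0.074730/0.216340 ≈ 0.345.

Now condition on the additional information:
Numerator (weight on configurations with genuine code bug): 0.43×0.15 = 0.064500
The normalizing constant is 0.05×0.85 + 0.43×0.15 = 0.107000
P(genuine code bug | test failure, ¬flaky test harness) = 0.064500/0.107000 ≈ 0.603
With flaky test harness excluded, genuine code bug must carry more of the explanatory weight for the test failure.

P(genuine code bug | test failure) ≈ 0.345; P(genuine code bug | test failure, ¬flaky test harness) ≈ 0.603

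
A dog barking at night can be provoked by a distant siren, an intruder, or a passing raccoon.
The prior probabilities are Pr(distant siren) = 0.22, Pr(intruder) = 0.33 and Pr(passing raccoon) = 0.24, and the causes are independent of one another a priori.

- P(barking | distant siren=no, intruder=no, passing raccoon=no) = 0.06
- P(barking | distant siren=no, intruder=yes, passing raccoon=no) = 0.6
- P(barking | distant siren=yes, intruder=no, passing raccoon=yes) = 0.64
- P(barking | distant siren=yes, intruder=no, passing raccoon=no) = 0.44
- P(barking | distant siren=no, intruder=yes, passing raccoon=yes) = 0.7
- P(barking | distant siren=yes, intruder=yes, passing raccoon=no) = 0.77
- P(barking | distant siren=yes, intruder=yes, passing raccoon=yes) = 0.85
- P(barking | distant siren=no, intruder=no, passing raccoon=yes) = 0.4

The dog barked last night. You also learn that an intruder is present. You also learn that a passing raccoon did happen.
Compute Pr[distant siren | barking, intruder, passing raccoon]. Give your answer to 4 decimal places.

Weight on distant siren=true, given the evidence: 0.85*0.22 = 0.187000
Denominator P(barking | intruder, passing raccoon): 0.7*0.78 + 0.85*0.22 = 0.733000
P(distant siren | barking, intruder, passing raccoon) = 0.187000/0.733000 ≈ 0.2551

Pr[distant siren | barking, intruder, passing raccoon] ≈ 0.2551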